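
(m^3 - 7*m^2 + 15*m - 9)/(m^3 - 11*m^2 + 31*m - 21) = (m - 3)/(m - 7)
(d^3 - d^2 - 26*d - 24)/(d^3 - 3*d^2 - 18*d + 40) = (d^2 - 5*d - 6)/(d^2 - 7*d + 10)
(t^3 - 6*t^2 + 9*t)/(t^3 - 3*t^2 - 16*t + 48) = t*(t - 3)/(t^2 - 16)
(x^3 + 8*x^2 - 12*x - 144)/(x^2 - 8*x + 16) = (x^2 + 12*x + 36)/(x - 4)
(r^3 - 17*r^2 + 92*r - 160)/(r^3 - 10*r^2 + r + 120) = (r - 4)/(r + 3)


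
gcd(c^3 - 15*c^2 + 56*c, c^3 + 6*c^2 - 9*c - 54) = 1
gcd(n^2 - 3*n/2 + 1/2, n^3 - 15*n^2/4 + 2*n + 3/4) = n - 1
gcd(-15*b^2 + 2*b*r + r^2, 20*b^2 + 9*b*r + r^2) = 5*b + r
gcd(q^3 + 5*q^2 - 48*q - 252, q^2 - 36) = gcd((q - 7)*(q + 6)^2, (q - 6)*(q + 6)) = q + 6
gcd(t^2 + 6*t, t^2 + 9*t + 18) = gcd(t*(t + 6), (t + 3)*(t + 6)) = t + 6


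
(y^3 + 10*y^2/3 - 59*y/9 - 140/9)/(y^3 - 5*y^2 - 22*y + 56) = (9*y^2 - 6*y - 35)/(9*(y^2 - 9*y + 14))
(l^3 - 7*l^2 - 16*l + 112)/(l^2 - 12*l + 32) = (l^2 - 3*l - 28)/(l - 8)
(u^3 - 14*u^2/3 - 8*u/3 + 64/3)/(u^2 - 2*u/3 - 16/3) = u - 4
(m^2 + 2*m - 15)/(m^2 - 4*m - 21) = (-m^2 - 2*m + 15)/(-m^2 + 4*m + 21)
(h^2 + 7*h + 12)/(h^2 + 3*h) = (h + 4)/h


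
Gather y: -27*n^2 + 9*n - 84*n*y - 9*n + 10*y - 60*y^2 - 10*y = -27*n^2 - 84*n*y - 60*y^2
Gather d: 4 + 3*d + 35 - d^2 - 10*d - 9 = -d^2 - 7*d + 30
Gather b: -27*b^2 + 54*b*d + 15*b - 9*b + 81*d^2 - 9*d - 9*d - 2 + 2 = -27*b^2 + b*(54*d + 6) + 81*d^2 - 18*d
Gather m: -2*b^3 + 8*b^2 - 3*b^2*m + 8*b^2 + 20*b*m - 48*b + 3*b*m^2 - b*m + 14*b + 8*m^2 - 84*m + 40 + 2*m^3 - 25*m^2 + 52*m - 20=-2*b^3 + 16*b^2 - 34*b + 2*m^3 + m^2*(3*b - 17) + m*(-3*b^2 + 19*b - 32) + 20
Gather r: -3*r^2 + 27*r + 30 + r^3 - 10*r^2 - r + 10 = r^3 - 13*r^2 + 26*r + 40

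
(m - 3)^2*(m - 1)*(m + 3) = m^4 - 4*m^3 - 6*m^2 + 36*m - 27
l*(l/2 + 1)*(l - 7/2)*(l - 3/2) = l^4/2 - 3*l^3/2 - 19*l^2/8 + 21*l/4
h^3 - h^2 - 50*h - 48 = (h - 8)*(h + 1)*(h + 6)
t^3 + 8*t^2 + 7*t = t*(t + 1)*(t + 7)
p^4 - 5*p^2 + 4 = (p - 2)*(p - 1)*(p + 1)*(p + 2)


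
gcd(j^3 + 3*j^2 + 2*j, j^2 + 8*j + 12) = j + 2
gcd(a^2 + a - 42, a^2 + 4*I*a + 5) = 1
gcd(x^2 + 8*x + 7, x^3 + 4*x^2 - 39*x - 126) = x + 7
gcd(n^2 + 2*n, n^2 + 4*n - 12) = 1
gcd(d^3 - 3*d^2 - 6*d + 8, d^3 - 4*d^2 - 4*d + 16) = d^2 - 2*d - 8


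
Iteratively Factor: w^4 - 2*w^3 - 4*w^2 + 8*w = (w + 2)*(w^3 - 4*w^2 + 4*w) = w*(w + 2)*(w^2 - 4*w + 4) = w*(w - 2)*(w + 2)*(w - 2)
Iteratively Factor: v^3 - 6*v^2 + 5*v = (v - 1)*(v^2 - 5*v) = (v - 5)*(v - 1)*(v)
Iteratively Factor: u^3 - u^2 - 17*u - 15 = (u + 1)*(u^2 - 2*u - 15) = (u - 5)*(u + 1)*(u + 3)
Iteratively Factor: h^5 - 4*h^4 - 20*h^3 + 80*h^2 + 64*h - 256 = (h - 2)*(h^4 - 2*h^3 - 24*h^2 + 32*h + 128) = (h - 2)*(h + 2)*(h^3 - 4*h^2 - 16*h + 64) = (h - 4)*(h - 2)*(h + 2)*(h^2 - 16) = (h - 4)^2*(h - 2)*(h + 2)*(h + 4)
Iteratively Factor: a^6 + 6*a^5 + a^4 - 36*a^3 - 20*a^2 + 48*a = (a - 1)*(a^5 + 7*a^4 + 8*a^3 - 28*a^2 - 48*a) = (a - 1)*(a + 2)*(a^4 + 5*a^3 - 2*a^2 - 24*a) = (a - 2)*(a - 1)*(a + 2)*(a^3 + 7*a^2 + 12*a) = (a - 2)*(a - 1)*(a + 2)*(a + 4)*(a^2 + 3*a) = a*(a - 2)*(a - 1)*(a + 2)*(a + 4)*(a + 3)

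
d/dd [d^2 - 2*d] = 2*d - 2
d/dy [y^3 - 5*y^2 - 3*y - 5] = 3*y^2 - 10*y - 3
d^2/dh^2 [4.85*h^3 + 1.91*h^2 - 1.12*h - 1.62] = 29.1*h + 3.82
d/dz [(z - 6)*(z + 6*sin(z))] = z + (z - 6)*(6*cos(z) + 1) + 6*sin(z)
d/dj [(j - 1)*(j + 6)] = 2*j + 5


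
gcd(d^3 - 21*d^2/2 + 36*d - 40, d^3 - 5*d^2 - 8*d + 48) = d^2 - 8*d + 16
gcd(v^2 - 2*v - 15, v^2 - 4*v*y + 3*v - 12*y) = v + 3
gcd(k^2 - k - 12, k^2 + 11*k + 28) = 1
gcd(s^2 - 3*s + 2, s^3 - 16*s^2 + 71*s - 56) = s - 1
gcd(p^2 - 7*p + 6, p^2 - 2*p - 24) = p - 6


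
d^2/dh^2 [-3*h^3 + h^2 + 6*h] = 2 - 18*h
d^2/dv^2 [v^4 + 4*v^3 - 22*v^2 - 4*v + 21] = 12*v^2 + 24*v - 44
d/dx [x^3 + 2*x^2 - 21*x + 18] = 3*x^2 + 4*x - 21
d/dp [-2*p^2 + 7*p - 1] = 7 - 4*p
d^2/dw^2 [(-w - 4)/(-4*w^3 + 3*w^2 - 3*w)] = 6*(16*w^5 + 116*w^4 - 129*w^3 + 84*w^2 - 36*w + 12)/(w^3*(64*w^6 - 144*w^5 + 252*w^4 - 243*w^3 + 189*w^2 - 81*w + 27))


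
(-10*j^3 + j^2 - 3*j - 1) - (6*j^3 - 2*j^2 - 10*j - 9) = -16*j^3 + 3*j^2 + 7*j + 8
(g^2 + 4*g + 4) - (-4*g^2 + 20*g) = 5*g^2 - 16*g + 4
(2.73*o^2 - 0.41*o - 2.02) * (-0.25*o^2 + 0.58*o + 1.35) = -0.6825*o^4 + 1.6859*o^3 + 3.9527*o^2 - 1.7251*o - 2.727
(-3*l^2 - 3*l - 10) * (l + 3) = -3*l^3 - 12*l^2 - 19*l - 30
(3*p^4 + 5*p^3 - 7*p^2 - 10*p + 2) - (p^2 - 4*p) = 3*p^4 + 5*p^3 - 8*p^2 - 6*p + 2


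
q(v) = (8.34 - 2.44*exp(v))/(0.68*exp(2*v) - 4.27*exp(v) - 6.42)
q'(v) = (8.34 - 2.44*exp(v))*(-1.36*exp(2*v) + 4.27*exp(v))/(0.68*exp(2*v) - 4.27*exp(v) - 6.42)^2 - 2.44*exp(v)/(0.68*exp(2*v) - 4.27*exp(v) - 6.42) = (1.6592*exp(2*v) - 11.3424*exp(v) + 51.2766)*exp(v)/(0.4624*exp(4*v) - 5.8072*exp(3*v) + 9.5017*exp(2*v) + 54.8268*exp(v) + 41.2164)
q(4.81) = -0.03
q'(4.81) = 0.03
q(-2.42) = -1.20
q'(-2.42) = 0.10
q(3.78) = -0.09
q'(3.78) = 0.10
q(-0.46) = -0.77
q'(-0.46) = 0.36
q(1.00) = -0.13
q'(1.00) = 0.53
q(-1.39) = -1.04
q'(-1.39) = 0.22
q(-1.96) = -1.14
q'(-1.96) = 0.14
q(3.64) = -0.10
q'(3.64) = 0.12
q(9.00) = 0.00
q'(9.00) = 0.00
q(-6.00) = -1.30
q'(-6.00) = 0.00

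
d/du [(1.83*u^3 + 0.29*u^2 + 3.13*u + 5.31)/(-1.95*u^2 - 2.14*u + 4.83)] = (-3.5685*u^4 - 7.8324*u^3 + 31.9996*u^2 + 23.5104*u + 26.4813)/(3.8025*u^4 + 8.346*u^3 - 14.2574*u^2 - 20.6724*u + 23.3289)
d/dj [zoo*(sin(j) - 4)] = zoo*cos(j)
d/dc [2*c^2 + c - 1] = 4*c + 1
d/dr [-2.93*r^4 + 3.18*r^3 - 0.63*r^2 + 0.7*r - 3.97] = -11.72*r^3 + 9.54*r^2 - 1.26*r + 0.7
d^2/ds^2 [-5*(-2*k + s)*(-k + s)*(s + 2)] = 30*k - 30*s - 20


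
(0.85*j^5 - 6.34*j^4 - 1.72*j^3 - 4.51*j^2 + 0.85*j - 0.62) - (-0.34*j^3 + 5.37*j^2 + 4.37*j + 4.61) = 0.85*j^5 - 6.34*j^4 - 1.38*j^3 - 9.88*j^2 - 3.52*j - 5.23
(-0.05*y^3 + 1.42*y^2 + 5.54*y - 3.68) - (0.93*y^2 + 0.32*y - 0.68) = -0.05*y^3 + 0.49*y^2 + 5.22*y - 3.0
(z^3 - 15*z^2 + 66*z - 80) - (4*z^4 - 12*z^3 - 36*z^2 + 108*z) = -4*z^4 + 13*z^3 + 21*z^2 - 42*z - 80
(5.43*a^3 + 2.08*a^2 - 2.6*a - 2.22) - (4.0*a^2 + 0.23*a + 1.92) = 5.43*a^3 - 1.92*a^2 - 2.83*a - 4.14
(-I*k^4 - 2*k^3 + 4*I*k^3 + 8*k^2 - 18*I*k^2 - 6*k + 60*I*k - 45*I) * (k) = -I*k^5 - 2*k^4 + 4*I*k^4 + 8*k^3 - 18*I*k^3 - 6*k^2 + 60*I*k^2 - 45*I*k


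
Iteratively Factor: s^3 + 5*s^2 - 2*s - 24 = (s + 3)*(s^2 + 2*s - 8) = (s + 3)*(s + 4)*(s - 2)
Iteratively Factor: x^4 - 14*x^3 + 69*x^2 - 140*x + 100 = (x - 2)*(x^3 - 12*x^2 + 45*x - 50) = (x - 5)*(x - 2)*(x^2 - 7*x + 10) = (x - 5)*(x - 2)^2*(x - 5)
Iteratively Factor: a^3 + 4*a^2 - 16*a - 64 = (a - 4)*(a^2 + 8*a + 16) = (a - 4)*(a + 4)*(a + 4)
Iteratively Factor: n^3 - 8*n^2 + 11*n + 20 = (n - 4)*(n^2 - 4*n - 5) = (n - 5)*(n - 4)*(n + 1)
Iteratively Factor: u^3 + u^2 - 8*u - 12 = (u + 2)*(u^2 - u - 6) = (u - 3)*(u + 2)*(u + 2)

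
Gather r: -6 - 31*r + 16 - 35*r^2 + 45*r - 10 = -35*r^2 + 14*r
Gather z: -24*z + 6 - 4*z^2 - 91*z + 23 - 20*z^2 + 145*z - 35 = -24*z^2 + 30*z - 6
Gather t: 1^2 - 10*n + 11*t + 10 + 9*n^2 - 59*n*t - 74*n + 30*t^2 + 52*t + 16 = 9*n^2 - 84*n + 30*t^2 + t*(63 - 59*n) + 27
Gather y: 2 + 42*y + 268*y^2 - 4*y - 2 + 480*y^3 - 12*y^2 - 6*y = 480*y^3 + 256*y^2 + 32*y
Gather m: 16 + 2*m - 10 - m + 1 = m + 7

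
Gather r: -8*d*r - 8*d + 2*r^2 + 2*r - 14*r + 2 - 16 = -8*d + 2*r^2 + r*(-8*d - 12) - 14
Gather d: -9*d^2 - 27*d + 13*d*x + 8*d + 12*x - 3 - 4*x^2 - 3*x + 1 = -9*d^2 + d*(13*x - 19) - 4*x^2 + 9*x - 2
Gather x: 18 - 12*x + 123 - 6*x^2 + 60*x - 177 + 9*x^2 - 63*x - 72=3*x^2 - 15*x - 108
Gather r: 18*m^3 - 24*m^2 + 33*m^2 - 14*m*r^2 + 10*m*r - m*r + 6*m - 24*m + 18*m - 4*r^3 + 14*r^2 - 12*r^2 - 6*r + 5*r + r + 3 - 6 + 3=18*m^3 + 9*m^2 + 9*m*r - 4*r^3 + r^2*(2 - 14*m)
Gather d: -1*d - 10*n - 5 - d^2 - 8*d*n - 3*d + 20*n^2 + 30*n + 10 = -d^2 + d*(-8*n - 4) + 20*n^2 + 20*n + 5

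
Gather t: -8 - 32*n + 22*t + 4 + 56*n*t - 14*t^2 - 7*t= -32*n - 14*t^2 + t*(56*n + 15) - 4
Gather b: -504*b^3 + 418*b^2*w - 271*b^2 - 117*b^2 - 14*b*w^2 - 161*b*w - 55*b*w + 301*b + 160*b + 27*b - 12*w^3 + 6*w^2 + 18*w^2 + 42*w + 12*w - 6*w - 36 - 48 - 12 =-504*b^3 + b^2*(418*w - 388) + b*(-14*w^2 - 216*w + 488) - 12*w^3 + 24*w^2 + 48*w - 96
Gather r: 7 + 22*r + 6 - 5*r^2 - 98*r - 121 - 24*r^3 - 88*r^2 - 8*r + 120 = -24*r^3 - 93*r^2 - 84*r + 12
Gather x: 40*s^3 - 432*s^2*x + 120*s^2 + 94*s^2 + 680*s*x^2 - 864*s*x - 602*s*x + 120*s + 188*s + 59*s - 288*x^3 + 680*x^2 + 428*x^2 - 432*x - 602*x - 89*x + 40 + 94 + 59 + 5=40*s^3 + 214*s^2 + 367*s - 288*x^3 + x^2*(680*s + 1108) + x*(-432*s^2 - 1466*s - 1123) + 198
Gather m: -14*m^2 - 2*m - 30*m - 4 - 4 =-14*m^2 - 32*m - 8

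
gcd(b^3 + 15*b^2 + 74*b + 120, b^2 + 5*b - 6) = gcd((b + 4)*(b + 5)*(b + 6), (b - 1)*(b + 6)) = b + 6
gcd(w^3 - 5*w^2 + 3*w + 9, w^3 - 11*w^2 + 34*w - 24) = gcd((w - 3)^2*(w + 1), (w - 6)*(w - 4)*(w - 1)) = 1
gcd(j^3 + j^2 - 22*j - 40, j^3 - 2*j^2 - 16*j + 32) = j + 4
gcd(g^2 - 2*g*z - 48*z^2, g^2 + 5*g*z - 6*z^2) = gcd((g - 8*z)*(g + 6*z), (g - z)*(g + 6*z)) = g + 6*z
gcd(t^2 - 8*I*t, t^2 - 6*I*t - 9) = 1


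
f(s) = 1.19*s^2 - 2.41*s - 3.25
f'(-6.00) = -16.69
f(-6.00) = 54.05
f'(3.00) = 4.73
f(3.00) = 0.23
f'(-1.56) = -6.12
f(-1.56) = 3.41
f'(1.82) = 1.92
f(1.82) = -3.69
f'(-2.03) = -7.24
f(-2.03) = 6.55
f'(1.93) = 2.18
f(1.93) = -3.47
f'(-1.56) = -6.12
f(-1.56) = 3.41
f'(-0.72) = -4.12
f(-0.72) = -0.90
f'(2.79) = 4.23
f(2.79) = -0.71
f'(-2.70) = -8.84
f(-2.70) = 11.93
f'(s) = 2.38*s - 2.41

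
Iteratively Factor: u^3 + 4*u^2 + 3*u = (u)*(u^2 + 4*u + 3) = u*(u + 3)*(u + 1)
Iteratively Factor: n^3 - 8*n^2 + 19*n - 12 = (n - 1)*(n^2 - 7*n + 12) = (n - 3)*(n - 1)*(n - 4)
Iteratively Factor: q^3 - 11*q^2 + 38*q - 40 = (q - 2)*(q^2 - 9*q + 20) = (q - 4)*(q - 2)*(q - 5)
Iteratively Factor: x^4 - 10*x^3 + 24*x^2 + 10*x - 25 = (x - 1)*(x^3 - 9*x^2 + 15*x + 25) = (x - 5)*(x - 1)*(x^2 - 4*x - 5) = (x - 5)^2*(x - 1)*(x + 1)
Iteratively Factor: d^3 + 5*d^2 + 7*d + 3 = (d + 1)*(d^2 + 4*d + 3) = (d + 1)^2*(d + 3)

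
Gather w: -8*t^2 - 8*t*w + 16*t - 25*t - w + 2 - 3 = -8*t^2 - 9*t + w*(-8*t - 1) - 1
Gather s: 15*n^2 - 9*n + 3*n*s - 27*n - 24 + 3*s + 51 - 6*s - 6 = 15*n^2 - 36*n + s*(3*n - 3) + 21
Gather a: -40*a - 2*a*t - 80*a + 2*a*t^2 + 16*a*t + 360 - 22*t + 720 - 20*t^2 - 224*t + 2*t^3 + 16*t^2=a*(2*t^2 + 14*t - 120) + 2*t^3 - 4*t^2 - 246*t + 1080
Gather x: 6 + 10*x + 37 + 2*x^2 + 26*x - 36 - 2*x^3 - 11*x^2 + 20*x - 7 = -2*x^3 - 9*x^2 + 56*x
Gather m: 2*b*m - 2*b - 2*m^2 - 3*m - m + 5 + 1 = -2*b - 2*m^2 + m*(2*b - 4) + 6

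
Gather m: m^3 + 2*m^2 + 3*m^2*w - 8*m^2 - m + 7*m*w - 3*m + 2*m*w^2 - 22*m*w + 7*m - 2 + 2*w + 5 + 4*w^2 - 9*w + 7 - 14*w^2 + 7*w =m^3 + m^2*(3*w - 6) + m*(2*w^2 - 15*w + 3) - 10*w^2 + 10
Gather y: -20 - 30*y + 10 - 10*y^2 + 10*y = -10*y^2 - 20*y - 10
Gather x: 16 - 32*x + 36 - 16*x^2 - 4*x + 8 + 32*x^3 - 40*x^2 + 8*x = 32*x^3 - 56*x^2 - 28*x + 60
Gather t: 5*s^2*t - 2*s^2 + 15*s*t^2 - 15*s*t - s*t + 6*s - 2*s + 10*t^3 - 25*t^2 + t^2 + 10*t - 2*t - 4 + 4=-2*s^2 + 4*s + 10*t^3 + t^2*(15*s - 24) + t*(5*s^2 - 16*s + 8)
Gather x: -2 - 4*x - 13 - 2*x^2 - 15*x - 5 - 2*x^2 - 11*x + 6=-4*x^2 - 30*x - 14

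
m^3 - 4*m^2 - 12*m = m*(m - 6)*(m + 2)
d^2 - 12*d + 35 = (d - 7)*(d - 5)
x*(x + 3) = x^2 + 3*x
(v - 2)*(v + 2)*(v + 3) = v^3 + 3*v^2 - 4*v - 12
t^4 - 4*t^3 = t^3*(t - 4)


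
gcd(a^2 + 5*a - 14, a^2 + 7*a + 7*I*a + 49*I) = a + 7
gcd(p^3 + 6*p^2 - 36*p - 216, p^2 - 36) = p^2 - 36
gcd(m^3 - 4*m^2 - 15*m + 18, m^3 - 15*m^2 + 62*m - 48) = m^2 - 7*m + 6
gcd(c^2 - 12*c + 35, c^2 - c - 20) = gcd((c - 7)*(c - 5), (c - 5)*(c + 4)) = c - 5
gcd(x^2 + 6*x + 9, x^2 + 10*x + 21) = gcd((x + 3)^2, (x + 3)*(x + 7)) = x + 3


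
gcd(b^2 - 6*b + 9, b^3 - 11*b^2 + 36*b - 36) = b - 3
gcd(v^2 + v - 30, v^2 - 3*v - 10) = v - 5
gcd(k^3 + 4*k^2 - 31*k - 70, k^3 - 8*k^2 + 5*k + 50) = k^2 - 3*k - 10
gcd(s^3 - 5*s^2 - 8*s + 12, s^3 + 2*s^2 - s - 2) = s^2 + s - 2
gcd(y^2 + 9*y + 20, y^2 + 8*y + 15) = y + 5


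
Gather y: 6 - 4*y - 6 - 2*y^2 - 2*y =-2*y^2 - 6*y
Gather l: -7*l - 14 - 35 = -7*l - 49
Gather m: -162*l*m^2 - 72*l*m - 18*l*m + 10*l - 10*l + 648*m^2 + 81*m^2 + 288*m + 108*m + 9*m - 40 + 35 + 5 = m^2*(729 - 162*l) + m*(405 - 90*l)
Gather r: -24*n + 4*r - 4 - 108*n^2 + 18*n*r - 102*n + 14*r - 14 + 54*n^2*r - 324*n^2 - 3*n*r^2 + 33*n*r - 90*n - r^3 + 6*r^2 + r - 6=-432*n^2 - 216*n - r^3 + r^2*(6 - 3*n) + r*(54*n^2 + 51*n + 19) - 24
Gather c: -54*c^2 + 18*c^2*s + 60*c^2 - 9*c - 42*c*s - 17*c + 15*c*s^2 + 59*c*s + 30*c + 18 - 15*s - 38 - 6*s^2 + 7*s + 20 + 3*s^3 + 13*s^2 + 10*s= c^2*(18*s + 6) + c*(15*s^2 + 17*s + 4) + 3*s^3 + 7*s^2 + 2*s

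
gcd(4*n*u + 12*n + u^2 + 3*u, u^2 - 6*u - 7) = 1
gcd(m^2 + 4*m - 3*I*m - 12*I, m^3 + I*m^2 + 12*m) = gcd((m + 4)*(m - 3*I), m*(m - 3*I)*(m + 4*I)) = m - 3*I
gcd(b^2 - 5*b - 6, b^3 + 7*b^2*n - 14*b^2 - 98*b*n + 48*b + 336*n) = b - 6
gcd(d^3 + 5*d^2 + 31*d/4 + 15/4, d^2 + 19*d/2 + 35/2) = d + 5/2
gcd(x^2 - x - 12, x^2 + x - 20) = x - 4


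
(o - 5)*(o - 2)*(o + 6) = o^3 - o^2 - 32*o + 60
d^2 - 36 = (d - 6)*(d + 6)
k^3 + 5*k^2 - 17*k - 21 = (k - 3)*(k + 1)*(k + 7)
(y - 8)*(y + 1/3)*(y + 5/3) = y^3 - 6*y^2 - 139*y/9 - 40/9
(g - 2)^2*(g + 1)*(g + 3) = g^4 - 9*g^2 + 4*g + 12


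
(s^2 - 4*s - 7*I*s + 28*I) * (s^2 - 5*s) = s^4 - 9*s^3 - 7*I*s^3 + 20*s^2 + 63*I*s^2 - 140*I*s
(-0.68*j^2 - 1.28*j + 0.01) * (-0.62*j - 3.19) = 0.4216*j^3 + 2.9628*j^2 + 4.077*j - 0.0319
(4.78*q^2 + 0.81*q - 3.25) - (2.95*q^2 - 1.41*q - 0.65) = 1.83*q^2 + 2.22*q - 2.6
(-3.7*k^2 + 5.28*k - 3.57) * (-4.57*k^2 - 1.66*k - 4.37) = 16.909*k^4 - 17.9876*k^3 + 23.7191*k^2 - 17.1474*k + 15.6009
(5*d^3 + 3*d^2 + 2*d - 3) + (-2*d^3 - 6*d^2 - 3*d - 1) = 3*d^3 - 3*d^2 - d - 4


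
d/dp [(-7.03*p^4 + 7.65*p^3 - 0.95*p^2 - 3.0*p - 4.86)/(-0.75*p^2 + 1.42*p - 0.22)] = (10.545*p^5 - 35.6853*p^4 + 27.9124*p^3 - 8.648*p^2 - 6.872*p + 7.5612)/(0.5625*p^4 - 2.13*p^3 + 2.3464*p^2 - 0.6248*p + 0.0484)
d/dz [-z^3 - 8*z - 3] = -3*z^2 - 8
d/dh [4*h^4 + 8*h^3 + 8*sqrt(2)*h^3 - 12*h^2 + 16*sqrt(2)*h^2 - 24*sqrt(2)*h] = 16*h^3 + 24*h^2 + 24*sqrt(2)*h^2 - 24*h + 32*sqrt(2)*h - 24*sqrt(2)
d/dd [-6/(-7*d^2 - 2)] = -84*d/(7*d^2 + 2)^2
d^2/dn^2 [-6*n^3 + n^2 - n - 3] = 2 - 36*n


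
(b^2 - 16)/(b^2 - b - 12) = (b + 4)/(b + 3)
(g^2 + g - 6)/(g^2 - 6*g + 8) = (g + 3)/(g - 4)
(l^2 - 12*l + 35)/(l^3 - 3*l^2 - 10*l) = (l - 7)/(l*(l + 2))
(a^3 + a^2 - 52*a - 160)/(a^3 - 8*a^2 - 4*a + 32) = (a^2 + 9*a + 20)/(a^2 - 4)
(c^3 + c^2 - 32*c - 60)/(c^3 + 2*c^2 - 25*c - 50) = (c - 6)/(c - 5)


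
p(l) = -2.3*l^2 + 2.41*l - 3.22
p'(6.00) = -25.19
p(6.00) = -71.56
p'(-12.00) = 57.61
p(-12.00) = -363.34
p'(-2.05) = 11.84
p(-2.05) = -17.83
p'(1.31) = -3.62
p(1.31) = -4.01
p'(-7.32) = 36.08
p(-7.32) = -144.10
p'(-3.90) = 20.35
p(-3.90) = -47.60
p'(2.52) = -9.18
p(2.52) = -11.75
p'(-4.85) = 24.72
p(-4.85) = -69.01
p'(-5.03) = 25.55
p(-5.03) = -73.53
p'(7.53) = -32.23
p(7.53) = -115.48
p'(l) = 2.41 - 4.6*l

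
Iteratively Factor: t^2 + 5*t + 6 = (t + 3)*(t + 2)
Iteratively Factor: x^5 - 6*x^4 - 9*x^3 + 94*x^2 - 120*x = (x)*(x^4 - 6*x^3 - 9*x^2 + 94*x - 120) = x*(x - 2)*(x^3 - 4*x^2 - 17*x + 60) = x*(x - 5)*(x - 2)*(x^2 + x - 12) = x*(x - 5)*(x - 2)*(x + 4)*(x - 3)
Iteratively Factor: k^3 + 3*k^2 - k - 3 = (k + 3)*(k^2 - 1) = (k + 1)*(k + 3)*(k - 1)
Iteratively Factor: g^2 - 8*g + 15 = (g - 5)*(g - 3)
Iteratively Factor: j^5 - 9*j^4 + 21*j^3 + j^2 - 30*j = (j)*(j^4 - 9*j^3 + 21*j^2 + j - 30) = j*(j + 1)*(j^3 - 10*j^2 + 31*j - 30) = j*(j - 5)*(j + 1)*(j^2 - 5*j + 6) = j*(j - 5)*(j - 3)*(j + 1)*(j - 2)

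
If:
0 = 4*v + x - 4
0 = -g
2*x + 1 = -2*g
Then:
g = 0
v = 9/8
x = -1/2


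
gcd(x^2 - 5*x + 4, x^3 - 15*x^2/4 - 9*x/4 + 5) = x^2 - 5*x + 4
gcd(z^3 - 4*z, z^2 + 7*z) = z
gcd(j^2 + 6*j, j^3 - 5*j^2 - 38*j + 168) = j + 6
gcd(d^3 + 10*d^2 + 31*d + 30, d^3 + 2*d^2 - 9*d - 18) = d^2 + 5*d + 6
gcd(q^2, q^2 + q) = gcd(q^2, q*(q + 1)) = q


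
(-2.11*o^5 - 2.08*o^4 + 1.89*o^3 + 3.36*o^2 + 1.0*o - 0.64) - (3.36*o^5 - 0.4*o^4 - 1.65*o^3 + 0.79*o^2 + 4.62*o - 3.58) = -5.47*o^5 - 1.68*o^4 + 3.54*o^3 + 2.57*o^2 - 3.62*o + 2.94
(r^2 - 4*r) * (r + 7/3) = r^3 - 5*r^2/3 - 28*r/3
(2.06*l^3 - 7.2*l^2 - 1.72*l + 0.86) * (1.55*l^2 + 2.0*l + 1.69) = 3.193*l^5 - 7.04*l^4 - 13.5846*l^3 - 14.275*l^2 - 1.1868*l + 1.4534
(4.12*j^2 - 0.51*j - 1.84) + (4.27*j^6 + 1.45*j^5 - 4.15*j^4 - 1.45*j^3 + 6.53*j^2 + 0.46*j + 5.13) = 4.27*j^6 + 1.45*j^5 - 4.15*j^4 - 1.45*j^3 + 10.65*j^2 - 0.05*j + 3.29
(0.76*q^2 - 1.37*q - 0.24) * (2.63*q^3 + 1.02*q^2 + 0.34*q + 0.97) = 1.9988*q^5 - 2.8279*q^4 - 1.7702*q^3 + 0.0265999999999999*q^2 - 1.4105*q - 0.2328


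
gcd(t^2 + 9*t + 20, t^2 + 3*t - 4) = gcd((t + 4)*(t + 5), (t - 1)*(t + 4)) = t + 4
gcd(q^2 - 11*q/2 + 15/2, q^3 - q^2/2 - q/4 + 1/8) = 1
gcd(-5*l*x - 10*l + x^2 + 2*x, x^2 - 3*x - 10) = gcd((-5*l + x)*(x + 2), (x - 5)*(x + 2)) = x + 2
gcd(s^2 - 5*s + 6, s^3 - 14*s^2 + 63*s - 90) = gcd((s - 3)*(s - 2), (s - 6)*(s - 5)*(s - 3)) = s - 3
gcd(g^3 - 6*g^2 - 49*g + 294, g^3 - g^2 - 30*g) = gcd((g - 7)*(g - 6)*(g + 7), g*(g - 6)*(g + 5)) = g - 6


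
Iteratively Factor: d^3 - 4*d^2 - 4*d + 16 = (d + 2)*(d^2 - 6*d + 8) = (d - 4)*(d + 2)*(d - 2)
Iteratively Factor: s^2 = (s)*(s)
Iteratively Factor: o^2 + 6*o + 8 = (o + 4)*(o + 2)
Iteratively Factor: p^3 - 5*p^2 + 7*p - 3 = (p - 1)*(p^2 - 4*p + 3) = (p - 3)*(p - 1)*(p - 1)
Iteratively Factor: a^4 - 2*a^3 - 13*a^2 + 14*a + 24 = (a + 3)*(a^3 - 5*a^2 + 2*a + 8) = (a - 4)*(a + 3)*(a^2 - a - 2) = (a - 4)*(a - 2)*(a + 3)*(a + 1)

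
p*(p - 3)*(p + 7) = p^3 + 4*p^2 - 21*p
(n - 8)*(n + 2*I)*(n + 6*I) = n^3 - 8*n^2 + 8*I*n^2 - 12*n - 64*I*n + 96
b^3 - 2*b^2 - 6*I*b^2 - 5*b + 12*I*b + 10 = (b - 2)*(b - 5*I)*(b - I)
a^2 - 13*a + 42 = (a - 7)*(a - 6)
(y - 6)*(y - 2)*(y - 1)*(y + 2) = y^4 - 7*y^3 + 2*y^2 + 28*y - 24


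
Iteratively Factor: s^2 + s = (s + 1)*(s)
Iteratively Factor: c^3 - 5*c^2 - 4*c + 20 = (c + 2)*(c^2 - 7*c + 10) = (c - 5)*(c + 2)*(c - 2)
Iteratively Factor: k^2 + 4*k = (k)*(k + 4)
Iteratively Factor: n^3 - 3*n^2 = (n)*(n^2 - 3*n) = n^2*(n - 3)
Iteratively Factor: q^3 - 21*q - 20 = (q + 1)*(q^2 - q - 20) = (q - 5)*(q + 1)*(q + 4)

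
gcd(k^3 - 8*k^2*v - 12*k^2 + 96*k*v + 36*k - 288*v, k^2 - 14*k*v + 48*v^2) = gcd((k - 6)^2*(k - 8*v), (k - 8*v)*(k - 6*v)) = -k + 8*v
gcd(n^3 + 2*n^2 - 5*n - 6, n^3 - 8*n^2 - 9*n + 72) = n + 3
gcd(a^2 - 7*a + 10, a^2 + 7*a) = 1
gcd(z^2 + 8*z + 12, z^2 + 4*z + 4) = z + 2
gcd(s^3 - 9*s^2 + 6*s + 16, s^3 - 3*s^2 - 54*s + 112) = s^2 - 10*s + 16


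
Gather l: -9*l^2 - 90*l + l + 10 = -9*l^2 - 89*l + 10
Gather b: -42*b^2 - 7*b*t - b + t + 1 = -42*b^2 + b*(-7*t - 1) + t + 1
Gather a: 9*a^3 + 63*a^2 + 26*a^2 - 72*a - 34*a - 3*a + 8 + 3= 9*a^3 + 89*a^2 - 109*a + 11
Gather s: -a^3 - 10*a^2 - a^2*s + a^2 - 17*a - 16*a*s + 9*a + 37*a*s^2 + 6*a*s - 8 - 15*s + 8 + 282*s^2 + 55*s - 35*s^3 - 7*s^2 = -a^3 - 9*a^2 - 8*a - 35*s^3 + s^2*(37*a + 275) + s*(-a^2 - 10*a + 40)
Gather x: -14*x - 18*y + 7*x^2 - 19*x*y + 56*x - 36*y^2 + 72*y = 7*x^2 + x*(42 - 19*y) - 36*y^2 + 54*y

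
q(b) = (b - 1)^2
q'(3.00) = 4.00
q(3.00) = 4.00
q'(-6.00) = -14.00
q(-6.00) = 49.00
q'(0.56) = -0.88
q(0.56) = 0.19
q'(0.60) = -0.80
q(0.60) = 0.16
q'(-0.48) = -2.96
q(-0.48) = 2.19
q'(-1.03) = -4.06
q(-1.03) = 4.12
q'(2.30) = 2.60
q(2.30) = 1.69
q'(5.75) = 9.50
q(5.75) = 22.56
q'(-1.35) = -4.70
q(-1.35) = 5.52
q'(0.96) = -0.08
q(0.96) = 0.00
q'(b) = 2*b - 2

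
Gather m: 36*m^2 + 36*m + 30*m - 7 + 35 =36*m^2 + 66*m + 28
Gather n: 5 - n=5 - n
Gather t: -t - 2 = -t - 2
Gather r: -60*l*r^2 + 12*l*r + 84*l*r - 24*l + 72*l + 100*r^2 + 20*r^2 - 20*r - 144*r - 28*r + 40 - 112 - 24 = 48*l + r^2*(120 - 60*l) + r*(96*l - 192) - 96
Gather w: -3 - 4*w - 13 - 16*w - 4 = -20*w - 20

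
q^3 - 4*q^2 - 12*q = q*(q - 6)*(q + 2)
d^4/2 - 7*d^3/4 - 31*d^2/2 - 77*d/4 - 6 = (d/2 + 1/2)*(d - 8)*(d + 1/2)*(d + 3)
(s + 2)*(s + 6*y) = s^2 + 6*s*y + 2*s + 12*y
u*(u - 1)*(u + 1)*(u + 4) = u^4 + 4*u^3 - u^2 - 4*u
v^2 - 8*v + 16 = (v - 4)^2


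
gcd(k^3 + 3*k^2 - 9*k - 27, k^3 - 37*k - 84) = k + 3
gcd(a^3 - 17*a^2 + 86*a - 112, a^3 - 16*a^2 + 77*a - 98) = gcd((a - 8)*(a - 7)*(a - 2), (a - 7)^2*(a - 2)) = a^2 - 9*a + 14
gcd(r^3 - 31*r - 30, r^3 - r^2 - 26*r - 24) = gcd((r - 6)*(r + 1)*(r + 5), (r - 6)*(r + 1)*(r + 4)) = r^2 - 5*r - 6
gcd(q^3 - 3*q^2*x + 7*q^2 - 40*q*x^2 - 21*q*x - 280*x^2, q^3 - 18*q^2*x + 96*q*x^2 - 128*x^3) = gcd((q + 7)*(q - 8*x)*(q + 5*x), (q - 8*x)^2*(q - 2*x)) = -q + 8*x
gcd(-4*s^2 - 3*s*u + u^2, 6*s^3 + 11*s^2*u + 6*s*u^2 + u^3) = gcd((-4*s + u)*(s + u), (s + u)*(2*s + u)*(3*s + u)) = s + u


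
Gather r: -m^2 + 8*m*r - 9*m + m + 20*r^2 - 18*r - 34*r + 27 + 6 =-m^2 - 8*m + 20*r^2 + r*(8*m - 52) + 33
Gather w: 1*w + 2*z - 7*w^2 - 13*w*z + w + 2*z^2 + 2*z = -7*w^2 + w*(2 - 13*z) + 2*z^2 + 4*z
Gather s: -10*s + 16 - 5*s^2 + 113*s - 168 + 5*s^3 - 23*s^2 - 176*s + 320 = 5*s^3 - 28*s^2 - 73*s + 168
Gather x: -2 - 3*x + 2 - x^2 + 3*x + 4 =4 - x^2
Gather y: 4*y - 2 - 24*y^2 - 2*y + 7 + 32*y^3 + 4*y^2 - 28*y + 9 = 32*y^3 - 20*y^2 - 26*y + 14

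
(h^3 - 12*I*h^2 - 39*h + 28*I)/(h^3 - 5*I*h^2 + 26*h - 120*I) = (h^2 - 8*I*h - 7)/(h^2 - I*h + 30)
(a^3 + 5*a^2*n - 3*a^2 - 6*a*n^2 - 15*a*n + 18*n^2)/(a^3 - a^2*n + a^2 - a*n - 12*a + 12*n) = (a + 6*n)/(a + 4)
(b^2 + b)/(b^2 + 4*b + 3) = b/(b + 3)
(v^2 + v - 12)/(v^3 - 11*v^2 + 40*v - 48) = (v + 4)/(v^2 - 8*v + 16)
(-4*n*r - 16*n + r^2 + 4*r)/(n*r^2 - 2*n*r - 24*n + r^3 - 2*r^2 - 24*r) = (-4*n + r)/(n*r - 6*n + r^2 - 6*r)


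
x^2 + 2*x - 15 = (x - 3)*(x + 5)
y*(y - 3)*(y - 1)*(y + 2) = y^4 - 2*y^3 - 5*y^2 + 6*y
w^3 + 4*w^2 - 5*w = w*(w - 1)*(w + 5)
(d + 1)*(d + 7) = d^2 + 8*d + 7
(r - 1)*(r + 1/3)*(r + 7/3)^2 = r^4 + 4*r^3 + 2*r^2 - 140*r/27 - 49/27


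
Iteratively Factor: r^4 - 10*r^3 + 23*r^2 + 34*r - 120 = (r - 5)*(r^3 - 5*r^2 - 2*r + 24) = (r - 5)*(r - 4)*(r^2 - r - 6) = (r - 5)*(r - 4)*(r - 3)*(r + 2)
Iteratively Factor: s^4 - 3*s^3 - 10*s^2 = (s)*(s^3 - 3*s^2 - 10*s) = s*(s - 5)*(s^2 + 2*s) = s^2*(s - 5)*(s + 2)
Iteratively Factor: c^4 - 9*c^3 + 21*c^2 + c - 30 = (c + 1)*(c^3 - 10*c^2 + 31*c - 30) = (c - 2)*(c + 1)*(c^2 - 8*c + 15) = (c - 5)*(c - 2)*(c + 1)*(c - 3)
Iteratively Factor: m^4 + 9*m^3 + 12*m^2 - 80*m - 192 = (m + 4)*(m^3 + 5*m^2 - 8*m - 48) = (m - 3)*(m + 4)*(m^2 + 8*m + 16) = (m - 3)*(m + 4)^2*(m + 4)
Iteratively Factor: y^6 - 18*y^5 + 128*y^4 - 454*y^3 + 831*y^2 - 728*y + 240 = (y - 4)*(y^5 - 14*y^4 + 72*y^3 - 166*y^2 + 167*y - 60) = (y - 5)*(y - 4)*(y^4 - 9*y^3 + 27*y^2 - 31*y + 12) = (y - 5)*(y - 4)*(y - 3)*(y^3 - 6*y^2 + 9*y - 4) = (y - 5)*(y - 4)*(y - 3)*(y - 1)*(y^2 - 5*y + 4) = (y - 5)*(y - 4)*(y - 3)*(y - 1)^2*(y - 4)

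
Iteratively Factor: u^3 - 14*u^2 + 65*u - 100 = (u - 5)*(u^2 - 9*u + 20) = (u - 5)^2*(u - 4)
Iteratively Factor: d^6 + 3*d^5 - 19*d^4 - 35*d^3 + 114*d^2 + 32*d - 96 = (d + 4)*(d^5 - d^4 - 15*d^3 + 25*d^2 + 14*d - 24) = (d - 3)*(d + 4)*(d^4 + 2*d^3 - 9*d^2 - 2*d + 8) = (d - 3)*(d - 2)*(d + 4)*(d^3 + 4*d^2 - d - 4) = (d - 3)*(d - 2)*(d + 1)*(d + 4)*(d^2 + 3*d - 4) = (d - 3)*(d - 2)*(d + 1)*(d + 4)^2*(d - 1)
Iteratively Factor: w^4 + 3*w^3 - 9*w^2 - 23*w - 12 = (w + 1)*(w^3 + 2*w^2 - 11*w - 12) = (w - 3)*(w + 1)*(w^2 + 5*w + 4) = (w - 3)*(w + 1)*(w + 4)*(w + 1)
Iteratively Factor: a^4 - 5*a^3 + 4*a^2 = (a - 1)*(a^3 - 4*a^2) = (a - 4)*(a - 1)*(a^2) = a*(a - 4)*(a - 1)*(a)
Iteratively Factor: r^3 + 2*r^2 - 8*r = (r - 2)*(r^2 + 4*r) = r*(r - 2)*(r + 4)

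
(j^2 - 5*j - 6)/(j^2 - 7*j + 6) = (j + 1)/(j - 1)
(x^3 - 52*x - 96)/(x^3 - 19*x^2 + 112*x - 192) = (x^2 + 8*x + 12)/(x^2 - 11*x + 24)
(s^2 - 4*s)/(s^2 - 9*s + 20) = s/(s - 5)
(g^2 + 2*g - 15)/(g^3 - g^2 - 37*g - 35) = (g - 3)/(g^2 - 6*g - 7)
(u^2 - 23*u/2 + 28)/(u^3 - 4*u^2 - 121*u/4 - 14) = 2*(2*u - 7)/(4*u^2 + 16*u + 7)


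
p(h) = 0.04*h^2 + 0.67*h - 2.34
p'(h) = 0.08*h + 0.67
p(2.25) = -0.63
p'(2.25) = 0.85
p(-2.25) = -3.64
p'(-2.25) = 0.49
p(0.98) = -1.64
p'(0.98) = 0.75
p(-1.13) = -3.05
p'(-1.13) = 0.58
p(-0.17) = -2.45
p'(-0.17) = 0.66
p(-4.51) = -4.55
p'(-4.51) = 0.31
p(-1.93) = -3.48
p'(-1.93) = 0.52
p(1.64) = -1.13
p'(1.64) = 0.80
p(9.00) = 6.93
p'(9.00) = 1.39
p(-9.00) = -5.13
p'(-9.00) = -0.05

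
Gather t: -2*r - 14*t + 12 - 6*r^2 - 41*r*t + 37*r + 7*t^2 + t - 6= -6*r^2 + 35*r + 7*t^2 + t*(-41*r - 13) + 6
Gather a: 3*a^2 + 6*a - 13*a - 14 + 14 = 3*a^2 - 7*a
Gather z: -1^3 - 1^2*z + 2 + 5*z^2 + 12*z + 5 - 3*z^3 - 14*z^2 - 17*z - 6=-3*z^3 - 9*z^2 - 6*z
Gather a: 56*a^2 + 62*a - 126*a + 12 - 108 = 56*a^2 - 64*a - 96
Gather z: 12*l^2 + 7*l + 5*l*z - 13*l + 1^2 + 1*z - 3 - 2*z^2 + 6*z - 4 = 12*l^2 - 6*l - 2*z^2 + z*(5*l + 7) - 6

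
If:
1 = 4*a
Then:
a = 1/4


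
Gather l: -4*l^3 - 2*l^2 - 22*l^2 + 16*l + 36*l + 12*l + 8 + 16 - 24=-4*l^3 - 24*l^2 + 64*l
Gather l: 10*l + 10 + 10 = 10*l + 20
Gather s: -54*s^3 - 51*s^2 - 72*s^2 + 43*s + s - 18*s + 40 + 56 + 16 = -54*s^3 - 123*s^2 + 26*s + 112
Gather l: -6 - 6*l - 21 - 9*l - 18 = -15*l - 45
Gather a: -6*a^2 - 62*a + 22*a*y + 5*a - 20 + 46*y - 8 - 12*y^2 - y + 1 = -6*a^2 + a*(22*y - 57) - 12*y^2 + 45*y - 27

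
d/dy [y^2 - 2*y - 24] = 2*y - 2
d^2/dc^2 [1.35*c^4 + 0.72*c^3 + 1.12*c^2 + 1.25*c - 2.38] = 16.2*c^2 + 4.32*c + 2.24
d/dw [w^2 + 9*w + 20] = 2*w + 9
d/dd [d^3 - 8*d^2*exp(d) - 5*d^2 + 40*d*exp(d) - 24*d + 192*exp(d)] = -8*d^2*exp(d) + 3*d^2 + 24*d*exp(d) - 10*d + 232*exp(d) - 24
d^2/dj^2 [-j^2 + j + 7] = -2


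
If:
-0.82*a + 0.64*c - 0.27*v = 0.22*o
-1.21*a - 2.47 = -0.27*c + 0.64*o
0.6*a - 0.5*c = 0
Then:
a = 1.06904231625835*v - 3.36179163573373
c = 1.28285077951002*v - 4.03414996288048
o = 0.794605295718881 - 1.47995545657016*v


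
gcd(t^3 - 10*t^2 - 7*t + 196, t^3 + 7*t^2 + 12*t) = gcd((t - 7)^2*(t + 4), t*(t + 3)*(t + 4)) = t + 4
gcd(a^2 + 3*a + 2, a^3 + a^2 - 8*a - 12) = a + 2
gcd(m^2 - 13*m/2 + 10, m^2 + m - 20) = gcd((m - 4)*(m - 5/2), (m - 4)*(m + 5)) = m - 4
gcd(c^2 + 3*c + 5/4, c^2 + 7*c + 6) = 1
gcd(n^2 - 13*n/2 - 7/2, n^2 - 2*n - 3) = 1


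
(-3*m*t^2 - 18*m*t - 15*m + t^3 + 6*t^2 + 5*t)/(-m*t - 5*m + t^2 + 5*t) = (-3*m*t - 3*m + t^2 + t)/(-m + t)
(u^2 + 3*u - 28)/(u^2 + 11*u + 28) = (u - 4)/(u + 4)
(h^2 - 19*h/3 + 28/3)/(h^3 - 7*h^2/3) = (h - 4)/h^2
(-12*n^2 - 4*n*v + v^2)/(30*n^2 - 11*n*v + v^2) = (2*n + v)/(-5*n + v)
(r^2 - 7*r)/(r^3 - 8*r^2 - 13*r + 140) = r/(r^2 - r - 20)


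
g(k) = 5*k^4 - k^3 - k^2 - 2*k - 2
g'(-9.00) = -14807.00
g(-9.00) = 33469.00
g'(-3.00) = -563.00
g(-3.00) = 427.00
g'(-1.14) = -33.25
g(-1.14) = 8.91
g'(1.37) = 41.06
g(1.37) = 8.43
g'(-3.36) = -787.81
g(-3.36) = 668.64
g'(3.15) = 587.05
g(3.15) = 442.80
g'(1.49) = 54.52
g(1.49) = 14.14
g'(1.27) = 31.59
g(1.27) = 4.81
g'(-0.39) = -2.86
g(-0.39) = -1.20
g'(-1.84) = -133.07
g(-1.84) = 61.84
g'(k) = 20*k^3 - 3*k^2 - 2*k - 2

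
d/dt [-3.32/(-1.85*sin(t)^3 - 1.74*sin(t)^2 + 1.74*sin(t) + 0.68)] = (-18.426*sin(t)^2 - 11.5536*sin(t) + 5.7768)*cos(t)/(1.85*sin(t)^3 + 1.74*sin(t)^2 - 1.74*sin(t) - 0.68)^2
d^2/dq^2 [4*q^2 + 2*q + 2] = 8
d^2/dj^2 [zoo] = 0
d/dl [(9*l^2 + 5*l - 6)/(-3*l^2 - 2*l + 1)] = (-3*l^2 - 18*l - 7)/(9*l^4 + 12*l^3 - 2*l^2 - 4*l + 1)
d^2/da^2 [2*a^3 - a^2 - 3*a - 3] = 12*a - 2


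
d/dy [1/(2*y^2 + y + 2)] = (-4*y - 1)/(2*y^2 + y + 2)^2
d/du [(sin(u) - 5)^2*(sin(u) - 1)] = (sin(u) - 5)*(3*sin(u) - 7)*cos(u)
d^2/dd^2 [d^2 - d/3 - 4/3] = 2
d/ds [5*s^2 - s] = 10*s - 1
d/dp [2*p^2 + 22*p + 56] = 4*p + 22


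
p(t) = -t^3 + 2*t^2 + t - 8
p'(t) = -3*t^2 + 4*t + 1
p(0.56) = -6.99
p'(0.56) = 2.30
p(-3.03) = 35.15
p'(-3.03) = -38.66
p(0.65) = -6.78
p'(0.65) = 2.33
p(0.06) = -7.93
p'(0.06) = 1.23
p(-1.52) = -1.39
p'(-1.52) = -12.01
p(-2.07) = 7.37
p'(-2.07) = -20.13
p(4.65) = -60.65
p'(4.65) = -45.27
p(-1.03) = -5.82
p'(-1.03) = -6.30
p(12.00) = -1436.00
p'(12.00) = -383.00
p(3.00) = -14.00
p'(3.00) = -14.00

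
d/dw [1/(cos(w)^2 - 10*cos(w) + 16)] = 2*(cos(w) - 5)*sin(w)/(cos(w)^2 - 10*cos(w) + 16)^2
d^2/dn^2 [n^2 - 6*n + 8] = 2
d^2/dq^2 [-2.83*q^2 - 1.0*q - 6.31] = -5.66000000000000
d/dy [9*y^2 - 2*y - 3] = 18*y - 2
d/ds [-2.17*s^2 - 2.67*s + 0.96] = -4.34*s - 2.67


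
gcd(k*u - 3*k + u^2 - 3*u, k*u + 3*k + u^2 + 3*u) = k + u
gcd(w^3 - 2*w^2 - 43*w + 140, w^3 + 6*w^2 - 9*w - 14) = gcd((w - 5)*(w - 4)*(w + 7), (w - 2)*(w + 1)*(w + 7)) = w + 7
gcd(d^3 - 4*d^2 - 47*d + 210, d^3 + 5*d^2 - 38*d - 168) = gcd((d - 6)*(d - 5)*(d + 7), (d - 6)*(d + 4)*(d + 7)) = d^2 + d - 42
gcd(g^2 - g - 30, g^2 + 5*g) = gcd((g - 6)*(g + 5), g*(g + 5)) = g + 5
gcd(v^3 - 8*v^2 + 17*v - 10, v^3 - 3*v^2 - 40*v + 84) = v - 2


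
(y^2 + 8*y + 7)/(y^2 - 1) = (y + 7)/(y - 1)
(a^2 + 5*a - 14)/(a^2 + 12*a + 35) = (a - 2)/(a + 5)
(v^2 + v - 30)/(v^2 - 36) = (v - 5)/(v - 6)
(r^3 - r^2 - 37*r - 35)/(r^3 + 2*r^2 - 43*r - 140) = (r + 1)/(r + 4)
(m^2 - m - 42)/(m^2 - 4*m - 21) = (m + 6)/(m + 3)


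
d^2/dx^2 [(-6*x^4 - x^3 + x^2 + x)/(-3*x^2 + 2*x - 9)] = 2*(54*x^6 - 108*x^5 + 558*x^4 - 902*x^3 + 2943*x^2 + 324*x - 99)/(27*x^6 - 54*x^5 + 279*x^4 - 332*x^3 + 837*x^2 - 486*x + 729)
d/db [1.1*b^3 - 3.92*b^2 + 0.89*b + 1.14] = 3.3*b^2 - 7.84*b + 0.89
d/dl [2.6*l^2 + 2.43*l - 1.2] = 5.2*l + 2.43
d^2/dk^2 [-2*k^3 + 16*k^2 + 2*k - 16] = 32 - 12*k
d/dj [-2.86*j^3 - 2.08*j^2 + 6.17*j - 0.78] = -8.58*j^2 - 4.16*j + 6.17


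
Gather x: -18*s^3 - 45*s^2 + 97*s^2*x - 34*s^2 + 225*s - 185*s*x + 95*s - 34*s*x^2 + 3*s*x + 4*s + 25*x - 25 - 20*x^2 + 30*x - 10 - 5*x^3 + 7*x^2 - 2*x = -18*s^3 - 79*s^2 + 324*s - 5*x^3 + x^2*(-34*s - 13) + x*(97*s^2 - 182*s + 53) - 35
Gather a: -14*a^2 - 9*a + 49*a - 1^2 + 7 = -14*a^2 + 40*a + 6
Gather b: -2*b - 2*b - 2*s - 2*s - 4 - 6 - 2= -4*b - 4*s - 12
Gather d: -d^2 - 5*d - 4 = -d^2 - 5*d - 4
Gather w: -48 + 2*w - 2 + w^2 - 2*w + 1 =w^2 - 49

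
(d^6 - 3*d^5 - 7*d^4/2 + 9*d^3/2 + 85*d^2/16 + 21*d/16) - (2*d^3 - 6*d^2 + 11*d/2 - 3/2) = d^6 - 3*d^5 - 7*d^4/2 + 5*d^3/2 + 181*d^2/16 - 67*d/16 + 3/2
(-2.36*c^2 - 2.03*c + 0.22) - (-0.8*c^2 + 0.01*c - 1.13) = -1.56*c^2 - 2.04*c + 1.35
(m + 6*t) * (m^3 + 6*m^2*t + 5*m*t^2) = m^4 + 12*m^3*t + 41*m^2*t^2 + 30*m*t^3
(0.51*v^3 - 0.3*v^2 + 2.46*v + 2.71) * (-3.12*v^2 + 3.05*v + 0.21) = -1.5912*v^5 + 2.4915*v^4 - 8.4831*v^3 - 1.0152*v^2 + 8.7821*v + 0.5691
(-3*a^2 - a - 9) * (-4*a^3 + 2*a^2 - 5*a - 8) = 12*a^5 - 2*a^4 + 49*a^3 + 11*a^2 + 53*a + 72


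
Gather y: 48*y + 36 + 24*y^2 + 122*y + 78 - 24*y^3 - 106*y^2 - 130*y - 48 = -24*y^3 - 82*y^2 + 40*y + 66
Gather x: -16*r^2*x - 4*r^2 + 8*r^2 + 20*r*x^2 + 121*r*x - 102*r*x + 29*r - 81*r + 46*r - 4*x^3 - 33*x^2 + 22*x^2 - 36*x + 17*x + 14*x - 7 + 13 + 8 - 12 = 4*r^2 - 6*r - 4*x^3 + x^2*(20*r - 11) + x*(-16*r^2 + 19*r - 5) + 2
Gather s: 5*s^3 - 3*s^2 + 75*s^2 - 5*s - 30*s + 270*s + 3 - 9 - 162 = 5*s^3 + 72*s^2 + 235*s - 168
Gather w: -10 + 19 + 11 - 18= 2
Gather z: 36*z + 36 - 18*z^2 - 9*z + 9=-18*z^2 + 27*z + 45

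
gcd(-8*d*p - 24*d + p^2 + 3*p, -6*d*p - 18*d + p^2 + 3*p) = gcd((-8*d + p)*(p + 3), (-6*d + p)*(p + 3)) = p + 3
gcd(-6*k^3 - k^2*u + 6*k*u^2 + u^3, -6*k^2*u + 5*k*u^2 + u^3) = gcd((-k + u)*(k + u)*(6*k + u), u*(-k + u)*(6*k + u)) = -6*k^2 + 5*k*u + u^2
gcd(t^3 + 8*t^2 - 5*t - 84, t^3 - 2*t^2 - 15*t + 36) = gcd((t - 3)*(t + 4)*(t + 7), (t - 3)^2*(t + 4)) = t^2 + t - 12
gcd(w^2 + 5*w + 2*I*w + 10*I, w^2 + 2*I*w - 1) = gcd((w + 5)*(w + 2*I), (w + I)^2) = 1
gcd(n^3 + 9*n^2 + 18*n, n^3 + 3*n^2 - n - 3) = n + 3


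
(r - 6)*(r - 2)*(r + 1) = r^3 - 7*r^2 + 4*r + 12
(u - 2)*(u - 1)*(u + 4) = u^3 + u^2 - 10*u + 8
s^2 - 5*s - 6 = (s - 6)*(s + 1)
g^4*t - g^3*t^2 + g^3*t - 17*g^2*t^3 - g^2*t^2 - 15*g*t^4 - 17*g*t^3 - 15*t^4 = (g - 5*t)*(g + t)*(g + 3*t)*(g*t + t)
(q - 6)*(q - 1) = q^2 - 7*q + 6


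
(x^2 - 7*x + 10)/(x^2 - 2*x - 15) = (x - 2)/(x + 3)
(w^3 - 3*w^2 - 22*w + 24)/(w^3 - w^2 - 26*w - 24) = (w - 1)/(w + 1)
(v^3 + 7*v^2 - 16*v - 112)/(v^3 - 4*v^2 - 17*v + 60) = (v^2 + 3*v - 28)/(v^2 - 8*v + 15)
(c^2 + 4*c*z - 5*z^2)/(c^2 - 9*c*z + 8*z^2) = (-c - 5*z)/(-c + 8*z)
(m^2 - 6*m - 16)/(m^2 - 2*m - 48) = (m + 2)/(m + 6)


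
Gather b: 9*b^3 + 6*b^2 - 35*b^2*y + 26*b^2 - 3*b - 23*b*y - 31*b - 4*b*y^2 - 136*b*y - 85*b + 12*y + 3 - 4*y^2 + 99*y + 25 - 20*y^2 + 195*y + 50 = 9*b^3 + b^2*(32 - 35*y) + b*(-4*y^2 - 159*y - 119) - 24*y^2 + 306*y + 78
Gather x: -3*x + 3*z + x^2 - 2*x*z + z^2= x^2 + x*(-2*z - 3) + z^2 + 3*z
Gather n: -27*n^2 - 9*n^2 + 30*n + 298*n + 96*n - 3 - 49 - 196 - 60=-36*n^2 + 424*n - 308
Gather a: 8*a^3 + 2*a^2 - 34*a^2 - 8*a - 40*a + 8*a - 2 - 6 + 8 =8*a^3 - 32*a^2 - 40*a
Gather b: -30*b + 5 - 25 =-30*b - 20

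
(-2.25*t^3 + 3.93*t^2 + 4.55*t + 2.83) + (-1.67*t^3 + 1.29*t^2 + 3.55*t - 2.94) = -3.92*t^3 + 5.22*t^2 + 8.1*t - 0.11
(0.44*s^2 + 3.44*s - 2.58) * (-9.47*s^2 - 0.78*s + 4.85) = -4.1668*s^4 - 32.92*s^3 + 23.8834*s^2 + 18.6964*s - 12.513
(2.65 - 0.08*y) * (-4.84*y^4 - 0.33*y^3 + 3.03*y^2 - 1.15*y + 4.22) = 0.3872*y^5 - 12.7996*y^4 - 1.1169*y^3 + 8.1215*y^2 - 3.3851*y + 11.183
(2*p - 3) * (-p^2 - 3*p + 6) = -2*p^3 - 3*p^2 + 21*p - 18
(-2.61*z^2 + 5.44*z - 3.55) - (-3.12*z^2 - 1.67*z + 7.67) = 0.51*z^2 + 7.11*z - 11.22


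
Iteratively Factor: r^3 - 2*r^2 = (r - 2)*(r^2) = r*(r - 2)*(r)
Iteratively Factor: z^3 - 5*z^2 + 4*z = (z - 1)*(z^2 - 4*z) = z*(z - 1)*(z - 4)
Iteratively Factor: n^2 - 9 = (n + 3)*(n - 3)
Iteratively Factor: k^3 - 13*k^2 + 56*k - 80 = (k - 4)*(k^2 - 9*k + 20) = (k - 5)*(k - 4)*(k - 4)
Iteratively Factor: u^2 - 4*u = (u)*(u - 4)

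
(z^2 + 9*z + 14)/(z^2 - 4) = (z + 7)/(z - 2)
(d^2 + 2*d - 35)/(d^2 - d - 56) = (d - 5)/(d - 8)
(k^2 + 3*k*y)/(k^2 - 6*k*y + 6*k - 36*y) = k*(k + 3*y)/(k^2 - 6*k*y + 6*k - 36*y)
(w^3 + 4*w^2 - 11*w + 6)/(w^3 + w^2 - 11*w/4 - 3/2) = 4*(w^3 + 4*w^2 - 11*w + 6)/(4*w^3 + 4*w^2 - 11*w - 6)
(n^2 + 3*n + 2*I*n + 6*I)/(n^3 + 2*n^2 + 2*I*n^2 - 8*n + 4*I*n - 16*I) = (n + 3)/(n^2 + 2*n - 8)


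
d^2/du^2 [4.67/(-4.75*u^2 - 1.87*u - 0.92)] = (210.73375*u^2 + 82.96255*u - 4.67*(9.5*u + 1.87)*(19.0*u + 3.74) + 40.8158)/(4.75*u^2 + 1.87*u + 0.92)^3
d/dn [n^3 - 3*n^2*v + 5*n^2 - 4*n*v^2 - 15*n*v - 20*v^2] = 3*n^2 - 6*n*v + 10*n - 4*v^2 - 15*v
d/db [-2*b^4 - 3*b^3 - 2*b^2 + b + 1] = -8*b^3 - 9*b^2 - 4*b + 1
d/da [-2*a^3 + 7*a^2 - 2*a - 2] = -6*a^2 + 14*a - 2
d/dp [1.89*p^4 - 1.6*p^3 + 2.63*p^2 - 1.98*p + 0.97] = 7.56*p^3 - 4.8*p^2 + 5.26*p - 1.98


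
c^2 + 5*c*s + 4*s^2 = (c + s)*(c + 4*s)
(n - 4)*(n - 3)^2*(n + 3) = n^4 - 7*n^3 + 3*n^2 + 63*n - 108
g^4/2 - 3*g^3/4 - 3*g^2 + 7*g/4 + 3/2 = (g/2 + 1)*(g - 3)*(g - 1)*(g + 1/2)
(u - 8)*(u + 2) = u^2 - 6*u - 16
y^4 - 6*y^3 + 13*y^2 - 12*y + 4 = (y - 2)^2*(y - 1)^2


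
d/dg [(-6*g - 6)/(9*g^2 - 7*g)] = 6*(9*g^2 + 18*g - 7)/(g^2*(81*g^2 - 126*g + 49))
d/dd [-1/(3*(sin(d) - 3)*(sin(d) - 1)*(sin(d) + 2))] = (3*sin(d)^2 - 4*sin(d) - 5)*cos(d)/(3*(sin(d) - 3)^2*(sin(d) - 1)^2*(sin(d) + 2)^2)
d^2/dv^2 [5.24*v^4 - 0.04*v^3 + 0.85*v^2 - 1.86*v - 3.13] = 62.88*v^2 - 0.24*v + 1.7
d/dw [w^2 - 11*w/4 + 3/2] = 2*w - 11/4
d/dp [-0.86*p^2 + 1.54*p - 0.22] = 1.54 - 1.72*p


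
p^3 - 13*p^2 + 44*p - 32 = (p - 8)*(p - 4)*(p - 1)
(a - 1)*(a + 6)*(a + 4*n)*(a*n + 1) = a^4*n + 4*a^3*n^2 + 5*a^3*n + a^3 + 20*a^2*n^2 - 2*a^2*n + 5*a^2 - 24*a*n^2 + 20*a*n - 6*a - 24*n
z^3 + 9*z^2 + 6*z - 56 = (z - 2)*(z + 4)*(z + 7)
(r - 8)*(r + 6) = r^2 - 2*r - 48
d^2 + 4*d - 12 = (d - 2)*(d + 6)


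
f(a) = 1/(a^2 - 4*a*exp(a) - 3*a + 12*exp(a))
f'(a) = (4*a*exp(a) - 2*a - 8*exp(a) + 3)/(a^2 - 4*a*exp(a) - 3*a + 12*exp(a))^2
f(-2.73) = 0.06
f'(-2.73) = 0.02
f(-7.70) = 0.01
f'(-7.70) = 0.00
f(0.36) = 0.07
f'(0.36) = -0.04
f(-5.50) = 0.02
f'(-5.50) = 0.01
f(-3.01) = 0.05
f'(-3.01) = 0.02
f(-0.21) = 0.09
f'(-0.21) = -0.03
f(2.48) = 0.04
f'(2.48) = 0.04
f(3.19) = -0.06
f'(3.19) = 0.35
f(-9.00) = 0.01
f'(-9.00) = 0.00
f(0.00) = 0.08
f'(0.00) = -0.03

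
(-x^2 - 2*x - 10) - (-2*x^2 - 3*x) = x^2 + x - 10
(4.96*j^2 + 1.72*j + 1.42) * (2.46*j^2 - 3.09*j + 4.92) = 12.2016*j^4 - 11.0952*j^3 + 22.5816*j^2 + 4.0746*j + 6.9864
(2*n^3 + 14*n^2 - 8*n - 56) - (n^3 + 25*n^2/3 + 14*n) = n^3 + 17*n^2/3 - 22*n - 56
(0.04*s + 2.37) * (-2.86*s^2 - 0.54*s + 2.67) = -0.1144*s^3 - 6.7998*s^2 - 1.173*s + 6.3279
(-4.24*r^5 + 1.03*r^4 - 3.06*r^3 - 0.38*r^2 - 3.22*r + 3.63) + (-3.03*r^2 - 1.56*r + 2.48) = -4.24*r^5 + 1.03*r^4 - 3.06*r^3 - 3.41*r^2 - 4.78*r + 6.11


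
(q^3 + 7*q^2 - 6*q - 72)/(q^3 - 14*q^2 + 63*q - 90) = (q^2 + 10*q + 24)/(q^2 - 11*q + 30)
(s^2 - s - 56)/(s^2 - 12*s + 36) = (s^2 - s - 56)/(s^2 - 12*s + 36)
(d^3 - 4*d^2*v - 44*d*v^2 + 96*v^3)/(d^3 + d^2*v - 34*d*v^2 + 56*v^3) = (-d^2 + 2*d*v + 48*v^2)/(-d^2 - 3*d*v + 28*v^2)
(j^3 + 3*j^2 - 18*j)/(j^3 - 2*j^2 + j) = (j^2 + 3*j - 18)/(j^2 - 2*j + 1)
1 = 1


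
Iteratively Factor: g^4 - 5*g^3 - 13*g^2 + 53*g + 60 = (g + 1)*(g^3 - 6*g^2 - 7*g + 60) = (g - 4)*(g + 1)*(g^2 - 2*g - 15) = (g - 5)*(g - 4)*(g + 1)*(g + 3)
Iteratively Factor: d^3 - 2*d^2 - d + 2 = (d + 1)*(d^2 - 3*d + 2) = (d - 2)*(d + 1)*(d - 1)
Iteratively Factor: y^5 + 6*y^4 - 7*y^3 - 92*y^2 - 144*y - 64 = (y - 4)*(y^4 + 10*y^3 + 33*y^2 + 40*y + 16) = (y - 4)*(y + 4)*(y^3 + 6*y^2 + 9*y + 4) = (y - 4)*(y + 1)*(y + 4)*(y^2 + 5*y + 4) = (y - 4)*(y + 1)*(y + 4)^2*(y + 1)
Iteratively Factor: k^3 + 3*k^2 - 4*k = (k)*(k^2 + 3*k - 4) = k*(k - 1)*(k + 4)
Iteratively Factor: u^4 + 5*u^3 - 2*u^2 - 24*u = (u)*(u^3 + 5*u^2 - 2*u - 24) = u*(u + 4)*(u^2 + u - 6) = u*(u - 2)*(u + 4)*(u + 3)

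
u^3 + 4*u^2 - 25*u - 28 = (u - 4)*(u + 1)*(u + 7)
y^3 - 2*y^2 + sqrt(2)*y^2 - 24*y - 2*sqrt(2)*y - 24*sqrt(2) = (y - 6)*(y + 4)*(y + sqrt(2))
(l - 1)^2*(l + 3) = l^3 + l^2 - 5*l + 3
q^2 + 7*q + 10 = (q + 2)*(q + 5)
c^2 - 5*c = c*(c - 5)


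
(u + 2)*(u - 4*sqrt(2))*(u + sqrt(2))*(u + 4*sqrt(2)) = u^4 + sqrt(2)*u^3 + 2*u^3 - 32*u^2 + 2*sqrt(2)*u^2 - 64*u - 32*sqrt(2)*u - 64*sqrt(2)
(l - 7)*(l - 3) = l^2 - 10*l + 21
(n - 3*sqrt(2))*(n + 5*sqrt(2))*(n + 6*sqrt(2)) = n^3 + 8*sqrt(2)*n^2 - 6*n - 180*sqrt(2)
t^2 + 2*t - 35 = (t - 5)*(t + 7)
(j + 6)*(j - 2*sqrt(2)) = j^2 - 2*sqrt(2)*j + 6*j - 12*sqrt(2)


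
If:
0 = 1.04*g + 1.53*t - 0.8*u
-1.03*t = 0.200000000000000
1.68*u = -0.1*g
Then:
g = 0.27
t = -0.19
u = -0.02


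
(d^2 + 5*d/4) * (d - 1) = d^3 + d^2/4 - 5*d/4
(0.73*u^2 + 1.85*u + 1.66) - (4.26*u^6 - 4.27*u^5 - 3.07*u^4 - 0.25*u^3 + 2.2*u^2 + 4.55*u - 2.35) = -4.26*u^6 + 4.27*u^5 + 3.07*u^4 + 0.25*u^3 - 1.47*u^2 - 2.7*u + 4.01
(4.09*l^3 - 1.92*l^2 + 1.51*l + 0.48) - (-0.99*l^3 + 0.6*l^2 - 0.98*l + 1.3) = 5.08*l^3 - 2.52*l^2 + 2.49*l - 0.82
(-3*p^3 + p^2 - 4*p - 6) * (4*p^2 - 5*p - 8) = -12*p^5 + 19*p^4 + 3*p^3 - 12*p^2 + 62*p + 48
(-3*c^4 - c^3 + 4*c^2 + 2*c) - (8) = -3*c^4 - c^3 + 4*c^2 + 2*c - 8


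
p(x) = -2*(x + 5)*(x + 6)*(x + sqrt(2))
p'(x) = -2*(x + 5)*(x + 6) - 2*(x + 5)*(x + sqrt(2)) - 2*(x + 6)*(x + sqrt(2))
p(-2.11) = 15.64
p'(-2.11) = -13.05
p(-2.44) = 18.70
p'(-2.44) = -5.67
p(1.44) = -273.51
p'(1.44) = -175.06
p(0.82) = -177.36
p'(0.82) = -135.87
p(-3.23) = 17.81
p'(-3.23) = 6.68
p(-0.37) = -54.44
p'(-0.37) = -73.56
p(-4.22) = 7.79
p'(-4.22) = 11.59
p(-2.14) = 16.02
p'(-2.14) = -12.32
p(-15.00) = 2445.44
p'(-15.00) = -696.26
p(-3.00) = 19.03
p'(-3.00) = 3.86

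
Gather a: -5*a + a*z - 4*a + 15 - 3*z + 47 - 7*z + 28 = a*(z - 9) - 10*z + 90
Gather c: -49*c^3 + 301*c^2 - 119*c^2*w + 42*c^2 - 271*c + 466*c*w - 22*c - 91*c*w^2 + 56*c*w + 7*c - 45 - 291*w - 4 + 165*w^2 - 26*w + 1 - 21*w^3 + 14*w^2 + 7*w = -49*c^3 + c^2*(343 - 119*w) + c*(-91*w^2 + 522*w - 286) - 21*w^3 + 179*w^2 - 310*w - 48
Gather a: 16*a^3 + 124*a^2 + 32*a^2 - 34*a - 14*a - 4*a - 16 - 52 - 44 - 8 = 16*a^3 + 156*a^2 - 52*a - 120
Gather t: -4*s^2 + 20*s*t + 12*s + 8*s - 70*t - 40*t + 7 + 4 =-4*s^2 + 20*s + t*(20*s - 110) + 11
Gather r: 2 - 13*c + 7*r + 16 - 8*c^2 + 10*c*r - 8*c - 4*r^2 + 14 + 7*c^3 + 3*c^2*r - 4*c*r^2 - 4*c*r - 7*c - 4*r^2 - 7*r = 7*c^3 - 8*c^2 - 28*c + r^2*(-4*c - 8) + r*(3*c^2 + 6*c) + 32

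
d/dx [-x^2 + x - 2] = 1 - 2*x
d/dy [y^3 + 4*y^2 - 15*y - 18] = 3*y^2 + 8*y - 15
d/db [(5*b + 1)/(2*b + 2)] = 2/(b^2 + 2*b + 1)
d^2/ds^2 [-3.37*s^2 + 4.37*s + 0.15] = -6.74000000000000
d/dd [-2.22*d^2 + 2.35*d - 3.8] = 2.35 - 4.44*d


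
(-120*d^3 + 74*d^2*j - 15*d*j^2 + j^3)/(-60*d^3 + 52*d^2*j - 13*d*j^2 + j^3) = (4*d - j)/(2*d - j)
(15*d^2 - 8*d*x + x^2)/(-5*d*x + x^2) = (-3*d + x)/x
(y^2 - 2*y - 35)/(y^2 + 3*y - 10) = (y - 7)/(y - 2)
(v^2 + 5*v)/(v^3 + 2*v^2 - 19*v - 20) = v/(v^2 - 3*v - 4)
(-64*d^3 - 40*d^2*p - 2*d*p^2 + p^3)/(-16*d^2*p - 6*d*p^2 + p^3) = (4*d + p)/p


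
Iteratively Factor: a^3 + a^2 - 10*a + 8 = (a - 2)*(a^2 + 3*a - 4) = (a - 2)*(a - 1)*(a + 4)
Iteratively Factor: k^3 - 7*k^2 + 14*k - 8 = (k - 2)*(k^2 - 5*k + 4) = (k - 4)*(k - 2)*(k - 1)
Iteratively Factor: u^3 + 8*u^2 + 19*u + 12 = (u + 4)*(u^2 + 4*u + 3) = (u + 3)*(u + 4)*(u + 1)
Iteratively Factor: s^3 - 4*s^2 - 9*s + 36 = (s - 3)*(s^2 - s - 12) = (s - 3)*(s + 3)*(s - 4)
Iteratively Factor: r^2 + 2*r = (r + 2)*(r)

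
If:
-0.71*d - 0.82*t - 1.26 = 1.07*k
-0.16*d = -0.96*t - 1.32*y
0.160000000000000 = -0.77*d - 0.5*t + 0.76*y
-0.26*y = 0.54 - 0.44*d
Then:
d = 1.98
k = -1.40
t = -1.43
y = 1.28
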